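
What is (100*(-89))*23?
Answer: -204700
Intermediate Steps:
(100*(-89))*23 = -8900*23 = -204700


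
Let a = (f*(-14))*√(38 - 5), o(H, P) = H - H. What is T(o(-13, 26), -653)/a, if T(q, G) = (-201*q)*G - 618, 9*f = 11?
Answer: 927*√33/847 ≈ 6.2871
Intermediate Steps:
o(H, P) = 0
f = 11/9 (f = (⅑)*11 = 11/9 ≈ 1.2222)
T(q, G) = -618 - 201*G*q (T(q, G) = -201*G*q - 618 = -618 - 201*G*q)
a = -154*√33/9 (a = ((11/9)*(-14))*√(38 - 5) = -154*√33/9 ≈ -98.296)
T(o(-13, 26), -653)/a = (-618 - 201*(-653)*0)/((-154*√33/9)) = (-618 + 0)*(-3*√33/1694) = -(-927)*√33/847 = 927*√33/847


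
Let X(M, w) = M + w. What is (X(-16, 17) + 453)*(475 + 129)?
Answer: 274216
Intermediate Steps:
(X(-16, 17) + 453)*(475 + 129) = ((-16 + 17) + 453)*(475 + 129) = (1 + 453)*604 = 454*604 = 274216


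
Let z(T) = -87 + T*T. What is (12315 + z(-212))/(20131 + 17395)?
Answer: 28586/18763 ≈ 1.5235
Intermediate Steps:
z(T) = -87 + T**2
(12315 + z(-212))/(20131 + 17395) = (12315 + (-87 + (-212)**2))/(20131 + 17395) = (12315 + (-87 + 44944))/37526 = (12315 + 44857)*(1/37526) = 57172*(1/37526) = 28586/18763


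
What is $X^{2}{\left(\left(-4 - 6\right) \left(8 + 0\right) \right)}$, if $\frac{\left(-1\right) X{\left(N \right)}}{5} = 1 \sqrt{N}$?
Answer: $-2000$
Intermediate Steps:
$X{\left(N \right)} = - 5 \sqrt{N}$ ($X{\left(N \right)} = - 5 \cdot 1 \sqrt{N} = - 5 \sqrt{N}$)
$X^{2}{\left(\left(-4 - 6\right) \left(8 + 0\right) \right)} = \left(- 5 \sqrt{\left(-4 - 6\right) \left(8 + 0\right)}\right)^{2} = \left(- 5 \sqrt{\left(-10\right) 8}\right)^{2} = \left(- 5 \sqrt{-80}\right)^{2} = \left(- 5 \cdot 4 i \sqrt{5}\right)^{2} = \left(- 20 i \sqrt{5}\right)^{2} = -2000$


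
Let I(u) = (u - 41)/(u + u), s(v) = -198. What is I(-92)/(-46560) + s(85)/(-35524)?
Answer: 422887307/76083882240 ≈ 0.0055582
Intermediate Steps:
I(u) = (-41 + u)/(2*u) (I(u) = (-41 + u)/((2*u)) = (-41 + u)*(1/(2*u)) = (-41 + u)/(2*u))
I(-92)/(-46560) + s(85)/(-35524) = ((½)*(-41 - 92)/(-92))/(-46560) - 198/(-35524) = ((½)*(-1/92)*(-133))*(-1/46560) - 198*(-1/35524) = (133/184)*(-1/46560) + 99/17762 = -133/8567040 + 99/17762 = 422887307/76083882240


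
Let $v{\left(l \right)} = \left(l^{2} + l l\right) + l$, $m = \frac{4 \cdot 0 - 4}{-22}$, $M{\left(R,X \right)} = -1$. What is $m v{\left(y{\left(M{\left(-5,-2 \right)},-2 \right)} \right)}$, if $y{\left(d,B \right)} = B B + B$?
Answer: $\frac{20}{11} \approx 1.8182$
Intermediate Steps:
$y{\left(d,B \right)} = B + B^{2}$ ($y{\left(d,B \right)} = B^{2} + B = B + B^{2}$)
$m = \frac{2}{11}$ ($m = \left(0 - 4\right) \left(- \frac{1}{22}\right) = \left(-4\right) \left(- \frac{1}{22}\right) = \frac{2}{11} \approx 0.18182$)
$v{\left(l \right)} = l + 2 l^{2}$ ($v{\left(l \right)} = \left(l^{2} + l^{2}\right) + l = 2 l^{2} + l = l + 2 l^{2}$)
$m v{\left(y{\left(M{\left(-5,-2 \right)},-2 \right)} \right)} = \frac{2 - 2 \left(1 - 2\right) \left(1 + 2 \left(- 2 \left(1 - 2\right)\right)\right)}{11} = \frac{2 \left(-2\right) \left(-1\right) \left(1 + 2 \left(\left(-2\right) \left(-1\right)\right)\right)}{11} = \frac{2 \cdot 2 \left(1 + 2 \cdot 2\right)}{11} = \frac{2 \cdot 2 \left(1 + 4\right)}{11} = \frac{2 \cdot 2 \cdot 5}{11} = \frac{2}{11} \cdot 10 = \frac{20}{11}$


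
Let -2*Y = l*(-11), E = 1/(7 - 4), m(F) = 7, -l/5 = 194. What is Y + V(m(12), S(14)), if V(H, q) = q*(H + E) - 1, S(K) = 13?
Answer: -15722/3 ≈ -5240.7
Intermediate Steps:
l = -970 (l = -5*194 = -970)
E = ⅓ (E = 1/3 = ⅓ ≈ 0.33333)
Y = -5335 (Y = -(-485)*(-11) = -½*10670 = -5335)
V(H, q) = -1 + q*(⅓ + H) (V(H, q) = q*(H + ⅓) - 1 = q*(⅓ + H) - 1 = -1 + q*(⅓ + H))
Y + V(m(12), S(14)) = -5335 + (-1 + (⅓)*13 + 7*13) = -5335 + (-1 + 13/3 + 91) = -5335 + 283/3 = -15722/3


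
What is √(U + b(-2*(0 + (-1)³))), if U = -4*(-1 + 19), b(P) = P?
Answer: I*√70 ≈ 8.3666*I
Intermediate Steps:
U = -72 (U = -4*18 = -72)
√(U + b(-2*(0 + (-1)³))) = √(-72 - 2*(0 + (-1)³)) = √(-72 - 2*(0 - 1)) = √(-72 - 2*(-1)) = √(-72 + 2) = √(-70) = I*√70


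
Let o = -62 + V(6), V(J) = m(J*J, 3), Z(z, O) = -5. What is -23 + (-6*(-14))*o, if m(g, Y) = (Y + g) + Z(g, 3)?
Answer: -2375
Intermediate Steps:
m(g, Y) = -5 + Y + g (m(g, Y) = (Y + g) - 5 = -5 + Y + g)
V(J) = -2 + J² (V(J) = -5 + 3 + J*J = -5 + 3 + J² = -2 + J²)
o = -28 (o = -62 + (-2 + 6²) = -62 + (-2 + 36) = -62 + 34 = -28)
-23 + (-6*(-14))*o = -23 - 6*(-14)*(-28) = -23 + 84*(-28) = -23 - 2352 = -2375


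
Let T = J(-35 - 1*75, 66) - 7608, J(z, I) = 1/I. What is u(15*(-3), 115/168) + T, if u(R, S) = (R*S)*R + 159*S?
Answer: -403457/66 ≈ -6113.0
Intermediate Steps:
T = -502127/66 (T = 1/66 - 7608 = -502127/66 ≈ -7608.0)
u(R, S) = 159*S + S*R**2 (u(R, S) = S*R**2 + 159*S = 159*S + S*R**2)
u(15*(-3), 115/168) + T = (115/168)*(159 + (15*(-3))**2) - 502127/66 = (115*(1/168))*(159 + (-45)**2) - 502127/66 = 115*(159 + 2025)/168 - 502127/66 = (115/168)*2184 - 502127/66 = 1495 - 502127/66 = -403457/66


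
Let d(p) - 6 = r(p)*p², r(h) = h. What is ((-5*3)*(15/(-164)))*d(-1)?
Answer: 1125/164 ≈ 6.8598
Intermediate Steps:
d(p) = 6 + p³ (d(p) = 6 + p*p² = 6 + p³)
((-5*3)*(15/(-164)))*d(-1) = ((-5*3)*(15/(-164)))*(6 + (-1)³) = (-225*(-1)/164)*(6 - 1) = -15*(-15/164)*5 = (225/164)*5 = 1125/164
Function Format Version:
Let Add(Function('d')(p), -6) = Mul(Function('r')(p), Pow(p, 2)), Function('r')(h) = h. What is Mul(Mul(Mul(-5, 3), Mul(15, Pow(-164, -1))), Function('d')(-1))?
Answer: Rational(1125, 164) ≈ 6.8598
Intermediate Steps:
Function('d')(p) = Add(6, Pow(p, 3)) (Function('d')(p) = Add(6, Mul(p, Pow(p, 2))) = Add(6, Pow(p, 3)))
Mul(Mul(Mul(-5, 3), Mul(15, Pow(-164, -1))), Function('d')(-1)) = Mul(Mul(Mul(-5, 3), Mul(15, Pow(-164, -1))), Add(6, Pow(-1, 3))) = Mul(Mul(-15, Mul(15, Rational(-1, 164))), Add(6, -1)) = Mul(Mul(-15, Rational(-15, 164)), 5) = Mul(Rational(225, 164), 5) = Rational(1125, 164)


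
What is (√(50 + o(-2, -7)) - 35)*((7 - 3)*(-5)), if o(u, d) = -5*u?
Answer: 700 - 40*√15 ≈ 545.08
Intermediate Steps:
(√(50 + o(-2, -7)) - 35)*((7 - 3)*(-5)) = (√(50 - 5*(-2)) - 35)*((7 - 3)*(-5)) = (√(50 + 10) - 35)*(4*(-5)) = (√60 - 35)*(-20) = (2*√15 - 35)*(-20) = (-35 + 2*√15)*(-20) = 700 - 40*√15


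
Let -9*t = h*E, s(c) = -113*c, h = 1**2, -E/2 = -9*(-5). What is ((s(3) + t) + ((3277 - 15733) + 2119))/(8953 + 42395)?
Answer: -5333/25674 ≈ -0.20772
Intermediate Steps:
E = -90 (E = -(-18)*(-5) = -2*45 = -90)
h = 1
t = 10 (t = -(-90)/9 = -1/9*(-90) = 10)
((s(3) + t) + ((3277 - 15733) + 2119))/(8953 + 42395) = ((-113*3 + 10) + ((3277 - 15733) + 2119))/(8953 + 42395) = ((-339 + 10) + (-12456 + 2119))/51348 = (-329 - 10337)*(1/51348) = -10666*1/51348 = -5333/25674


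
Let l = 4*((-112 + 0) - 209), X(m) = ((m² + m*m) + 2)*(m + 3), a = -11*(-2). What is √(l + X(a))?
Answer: √22966 ≈ 151.55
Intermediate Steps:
a = 22
X(m) = (2 + 2*m²)*(3 + m) (X(m) = ((m² + m²) + 2)*(3 + m) = (2*m² + 2)*(3 + m) = (2 + 2*m²)*(3 + m))
l = -1284 (l = 4*(-112 - 209) = 4*(-321) = -1284)
√(l + X(a)) = √(-1284 + (6 + 2*22 + 2*22³ + 6*22²)) = √(-1284 + (6 + 44 + 2*10648 + 6*484)) = √(-1284 + (6 + 44 + 21296 + 2904)) = √(-1284 + 24250) = √22966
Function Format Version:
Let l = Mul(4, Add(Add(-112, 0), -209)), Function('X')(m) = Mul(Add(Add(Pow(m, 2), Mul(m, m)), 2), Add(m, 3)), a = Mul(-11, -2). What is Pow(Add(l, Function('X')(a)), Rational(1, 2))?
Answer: Pow(22966, Rational(1, 2)) ≈ 151.55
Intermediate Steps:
a = 22
Function('X')(m) = Mul(Add(2, Mul(2, Pow(m, 2))), Add(3, m)) (Function('X')(m) = Mul(Add(Add(Pow(m, 2), Pow(m, 2)), 2), Add(3, m)) = Mul(Add(Mul(2, Pow(m, 2)), 2), Add(3, m)) = Mul(Add(2, Mul(2, Pow(m, 2))), Add(3, m)))
l = -1284 (l = Mul(4, Add(-112, -209)) = Mul(4, -321) = -1284)
Pow(Add(l, Function('X')(a)), Rational(1, 2)) = Pow(Add(-1284, Add(6, Mul(2, 22), Mul(2, Pow(22, 3)), Mul(6, Pow(22, 2)))), Rational(1, 2)) = Pow(Add(-1284, Add(6, 44, Mul(2, 10648), Mul(6, 484))), Rational(1, 2)) = Pow(Add(-1284, Add(6, 44, 21296, 2904)), Rational(1, 2)) = Pow(Add(-1284, 24250), Rational(1, 2)) = Pow(22966, Rational(1, 2))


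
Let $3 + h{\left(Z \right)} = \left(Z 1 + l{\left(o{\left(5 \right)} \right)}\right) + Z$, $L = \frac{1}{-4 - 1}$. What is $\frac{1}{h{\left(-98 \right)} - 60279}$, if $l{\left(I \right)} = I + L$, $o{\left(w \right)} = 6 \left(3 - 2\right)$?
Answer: $- \frac{5}{302361} \approx -1.6537 \cdot 10^{-5}$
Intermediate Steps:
$o{\left(w \right)} = 6$ ($o{\left(w \right)} = 6 \cdot 1 = 6$)
$L = - \frac{1}{5}$ ($L = \frac{1}{-5} = - \frac{1}{5} \approx -0.2$)
$l{\left(I \right)} = - \frac{1}{5} + I$ ($l{\left(I \right)} = I - \frac{1}{5} = - \frac{1}{5} + I$)
$h{\left(Z \right)} = \frac{14}{5} + 2 Z$ ($h{\left(Z \right)} = -3 + \left(\left(Z 1 + \left(- \frac{1}{5} + 6\right)\right) + Z\right) = -3 + \left(\left(Z + \frac{29}{5}\right) + Z\right) = -3 + \left(\left(\frac{29}{5} + Z\right) + Z\right) = -3 + \left(\frac{29}{5} + 2 Z\right) = \frac{14}{5} + 2 Z$)
$\frac{1}{h{\left(-98 \right)} - 60279} = \frac{1}{\left(\frac{14}{5} + 2 \left(-98\right)\right) - 60279} = \frac{1}{\left(\frac{14}{5} - 196\right) - 60279} = \frac{1}{- \frac{966}{5} - 60279} = \frac{1}{- \frac{302361}{5}} = - \frac{5}{302361}$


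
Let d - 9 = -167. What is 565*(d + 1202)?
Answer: 589860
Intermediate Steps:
d = -158 (d = 9 - 167 = -158)
565*(d + 1202) = 565*(-158 + 1202) = 565*1044 = 589860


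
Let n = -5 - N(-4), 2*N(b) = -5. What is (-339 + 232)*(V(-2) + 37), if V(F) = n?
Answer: -7383/2 ≈ -3691.5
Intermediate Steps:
N(b) = -5/2 (N(b) = (1/2)*(-5) = -5/2)
n = -5/2 (n = -5 - 1*(-5/2) = -5 + 5/2 = -5/2 ≈ -2.5000)
V(F) = -5/2
(-339 + 232)*(V(-2) + 37) = (-339 + 232)*(-5/2 + 37) = -107*69/2 = -7383/2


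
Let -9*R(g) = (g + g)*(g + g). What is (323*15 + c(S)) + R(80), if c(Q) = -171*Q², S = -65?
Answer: -6484270/9 ≈ -7.2047e+5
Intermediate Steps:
R(g) = -4*g²/9 (R(g) = -(g + g)*(g + g)/9 = -2*g*2*g/9 = -4*g²/9)
(323*15 + c(S)) + R(80) = (323*15 - 171*(-65)²) - 4/9*80² = (4845 - 171*4225) - 4/9*6400 = (4845 - 722475) - 25600/9 = -717630 - 25600/9 = -6484270/9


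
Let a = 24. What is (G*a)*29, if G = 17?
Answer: 11832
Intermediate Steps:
(G*a)*29 = (17*24)*29 = 408*29 = 11832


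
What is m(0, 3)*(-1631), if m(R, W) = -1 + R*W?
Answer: 1631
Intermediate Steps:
m(0, 3)*(-1631) = (-1 + 0*3)*(-1631) = (-1 + 0)*(-1631) = -1*(-1631) = 1631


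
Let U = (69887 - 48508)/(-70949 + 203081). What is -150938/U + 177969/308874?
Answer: -2053366295709311/2201139082 ≈ -9.3287e+5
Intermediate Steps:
U = 21379/132132 ≈ 0.16180
-150938/U + 177969/308874 = -150938/21379/132132 + 177969/308874 = -150938*132132/21379 + 177969*(1/308874) = -19943739816/21379 + 59323/102958 = -2053366295709311/2201139082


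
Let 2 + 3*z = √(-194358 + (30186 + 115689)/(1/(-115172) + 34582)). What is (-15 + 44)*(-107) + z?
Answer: -9311/3 + I*√3083095841407396529991522/11948634309 ≈ -3103.7 + 146.95*I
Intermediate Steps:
z = -⅔ + I*√3083095841407396529991522/11948634309 (z = -⅔ + √(-194358 + (30186 + 115689)/(1/(-115172) + 34582))/3 = -⅔ + √(-194358 + 145875/(-1/115172 + 34582))/3 = -⅔ + √(-194358 + 145875/(3982878103/115172))/3 = -⅔ + √(-194358 + 145875*(115172/3982878103))/3 = -⅔ + √(-194358 + 16800715500/3982878103)/3 = -⅔ + √(-774087421627374/3982878103)/3 = -⅔ + (I*√3083095841407396529991522/3982878103)/3 = -⅔ + I*√3083095841407396529991522/11948634309 ≈ -0.66667 + 146.95*I)
(-15 + 44)*(-107) + z = (-15 + 44)*(-107) + (-⅔ + I*√3083095841407396529991522/11948634309) = 29*(-107) + (-⅔ + I*√3083095841407396529991522/11948634309) = -3103 + (-⅔ + I*√3083095841407396529991522/11948634309) = -9311/3 + I*√3083095841407396529991522/11948634309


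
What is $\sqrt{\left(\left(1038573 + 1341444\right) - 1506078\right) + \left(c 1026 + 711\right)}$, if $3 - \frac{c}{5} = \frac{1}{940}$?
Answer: $\frac{\sqrt{7864345218}}{94} \approx 943.42$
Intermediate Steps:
$c = \frac{2819}{188}$ ($c = 15 - \frac{5}{940} = 15 - \frac{1}{188} = \frac{2819}{188} \approx 14.995$)
$\sqrt{\left(\left(1038573 + 1341444\right) - 1506078\right) + \left(c 1026 + 711\right)} = \sqrt{\left(\left(1038573 + 1341444\right) - 1506078\right) + \left(\frac{2819}{188} \cdot 1026 + 711\right)} = \sqrt{\left(2380017 - 1506078\right) + \left(\frac{1446147}{94} + 711\right)} = \sqrt{873939 + \frac{1512981}{94}} = \sqrt{\frac{83663247}{94}} = \frac{\sqrt{7864345218}}{94}$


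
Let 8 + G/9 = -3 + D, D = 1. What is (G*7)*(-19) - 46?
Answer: 11924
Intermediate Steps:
G = -90 (G = -72 + 9*(-3 + 1) = -72 + 9*(-2) = -72 - 18 = -90)
(G*7)*(-19) - 46 = -90*7*(-19) - 46 = -630*(-19) - 46 = 11970 - 46 = 11924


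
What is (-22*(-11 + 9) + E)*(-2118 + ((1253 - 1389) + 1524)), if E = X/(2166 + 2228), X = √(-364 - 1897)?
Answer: -32120 - 365*I*√2261/2197 ≈ -32120.0 - 7.8997*I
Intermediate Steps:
X = I*√2261 (X = √(-2261) = I*√2261 ≈ 47.55*I)
E = I*√2261/4394 (E = (I*√2261)/(2166 + 2228) = (I*√2261)/4394 = (I*√2261)*(1/4394) = I*√2261/4394 ≈ 0.010822*I)
(-22*(-11 + 9) + E)*(-2118 + ((1253 - 1389) + 1524)) = (-22*(-11 + 9) + I*√2261/4394)*(-2118 + ((1253 - 1389) + 1524)) = (-22*(-2) + I*√2261/4394)*(-2118 + (-136 + 1524)) = (44 + I*√2261/4394)*(-2118 + 1388) = (44 + I*√2261/4394)*(-730) = -32120 - 365*I*√2261/2197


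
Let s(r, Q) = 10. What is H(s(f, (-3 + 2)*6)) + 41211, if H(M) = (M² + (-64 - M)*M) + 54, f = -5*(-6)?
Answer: 40625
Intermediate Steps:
f = 30
H(M) = 54 + M² + M*(-64 - M) (H(M) = (M² + M*(-64 - M)) + 54 = 54 + M² + M*(-64 - M))
H(s(f, (-3 + 2)*6)) + 41211 = (54 - 64*10) + 41211 = (54 - 640) + 41211 = -586 + 41211 = 40625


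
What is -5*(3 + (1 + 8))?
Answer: -60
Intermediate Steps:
-5*(3 + (1 + 8)) = -5*(3 + 9) = -5*12 = -60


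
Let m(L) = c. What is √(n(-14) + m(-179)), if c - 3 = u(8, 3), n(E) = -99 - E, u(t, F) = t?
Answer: I*√74 ≈ 8.6023*I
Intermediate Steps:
c = 11 (c = 3 + 8 = 11)
m(L) = 11
√(n(-14) + m(-179)) = √((-99 - 1*(-14)) + 11) = √((-99 + 14) + 11) = √(-85 + 11) = √(-74) = I*√74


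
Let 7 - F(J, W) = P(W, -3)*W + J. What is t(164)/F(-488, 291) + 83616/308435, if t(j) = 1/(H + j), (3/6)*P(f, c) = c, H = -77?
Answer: 16302669107/60134646645 ≈ 0.27110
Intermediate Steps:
P(f, c) = 2*c
t(j) = 1/(-77 + j)
F(J, W) = 7 - J + 6*W (F(J, W) = 7 - ((2*(-3))*W + J) = 7 - (-6*W + J) = 7 - (J - 6*W) = 7 + (-J + 6*W) = 7 - J + 6*W)
t(164)/F(-488, 291) + 83616/308435 = 1/((-77 + 164)*(7 - 1*(-488) + 6*291)) + 83616/308435 = 1/(87*(7 + 488 + 1746)) + 83616*(1/308435) = (1/87)/2241 + 83616/308435 = (1/87)*(1/2241) + 83616/308435 = 1/194967 + 83616/308435 = 16302669107/60134646645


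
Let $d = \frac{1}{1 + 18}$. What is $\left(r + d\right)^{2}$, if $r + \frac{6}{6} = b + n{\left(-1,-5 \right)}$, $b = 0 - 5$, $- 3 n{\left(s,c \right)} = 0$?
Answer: $\frac{12769}{361} \approx 35.371$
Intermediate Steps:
$n{\left(s,c \right)} = 0$ ($n{\left(s,c \right)} = \left(- \frac{1}{3}\right) 0 = 0$)
$b = -5$ ($b = 0 - 5 = -5$)
$d = \frac{1}{19} \approx 0.052632$
$r = -6$ ($r = -1 + \left(-5 + 0\right) = -1 - 5 = -6$)
$\left(r + d\right)^{2} = \left(-6 + \frac{1}{19}\right)^{2} = \left(- \frac{113}{19}\right)^{2} = \frac{12769}{361}$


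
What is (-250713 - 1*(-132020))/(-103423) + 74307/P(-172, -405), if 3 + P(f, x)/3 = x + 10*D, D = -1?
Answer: -2512070613/43230814 ≈ -58.108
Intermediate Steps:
P(f, x) = -39 + 3*x (P(f, x) = -9 + 3*(x + 10*(-1)) = -9 + 3*(x - 10) = -9 + 3*(-10 + x) = -9 + (-30 + 3*x) = -39 + 3*x)
(-250713 - 1*(-132020))/(-103423) + 74307/P(-172, -405) = (-250713 - 1*(-132020))/(-103423) + 74307/(-39 + 3*(-405)) = (-250713 + 132020)*(-1/103423) + 74307/(-39 - 1215) = -118693*(-1/103423) + 74307/(-1254) = 118693/103423 + 74307*(-1/1254) = 118693/103423 - 24769/418 = -2512070613/43230814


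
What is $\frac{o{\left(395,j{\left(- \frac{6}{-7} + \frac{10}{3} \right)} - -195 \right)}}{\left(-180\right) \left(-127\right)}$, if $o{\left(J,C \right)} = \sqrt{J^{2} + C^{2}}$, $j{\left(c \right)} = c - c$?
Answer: $\frac{\sqrt{7762}}{4572} \approx 0.01927$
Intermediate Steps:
$j{\left(c \right)} = 0$
$o{\left(J,C \right)} = \sqrt{C^{2} + J^{2}}$
$\frac{o{\left(395,j{\left(- \frac{6}{-7} + \frac{10}{3} \right)} - -195 \right)}}{\left(-180\right) \left(-127\right)} = \frac{\sqrt{\left(0 - -195\right)^{2} + 395^{2}}}{\left(-180\right) \left(-127\right)} = \frac{\sqrt{\left(0 + 195\right)^{2} + 156025}}{22860} = \sqrt{195^{2} + 156025} \cdot \frac{1}{22860} = \sqrt{38025 + 156025} \cdot \frac{1}{22860} = \sqrt{194050} \cdot \frac{1}{22860} = 5 \sqrt{7762} \cdot \frac{1}{22860} = \frac{\sqrt{7762}}{4572}$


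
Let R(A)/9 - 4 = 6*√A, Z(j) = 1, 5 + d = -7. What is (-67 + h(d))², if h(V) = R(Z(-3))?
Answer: 529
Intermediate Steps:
d = -12 (d = -5 - 7 = -12)
R(A) = 36 + 54*√A (R(A) = 36 + 9*(6*√A) = 36 + 54*√A)
h(V) = 90 (h(V) = 36 + 54*√1 = 36 + 54*1 = 36 + 54 = 90)
(-67 + h(d))² = (-67 + 90)² = 23² = 529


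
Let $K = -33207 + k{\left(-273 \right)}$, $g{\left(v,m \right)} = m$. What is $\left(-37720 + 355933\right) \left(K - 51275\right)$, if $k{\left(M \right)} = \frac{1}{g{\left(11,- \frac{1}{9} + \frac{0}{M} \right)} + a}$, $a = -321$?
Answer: $- \frac{77692655088657}{2890} \approx -2.6883 \cdot 10^{10}$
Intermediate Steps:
$k{\left(M \right)} = - \frac{9}{2890}$ ($k{\left(M \right)} = \frac{1}{\left(- \frac{1}{9} + \frac{0}{M}\right) - 321} = \frac{1}{\left(\left(-1\right) \frac{1}{9} + 0\right) - 321} = \frac{1}{\left(- \frac{1}{9} + 0\right) - 321} = \frac{1}{- \frac{1}{9} - 321} = \frac{1}{- \frac{2890}{9}} = - \frac{9}{2890}$)
$K = - \frac{95968239}{2890}$ ($K = -33207 - \frac{9}{2890} = - \frac{95968239}{2890} \approx -33207.0$)
$\left(-37720 + 355933\right) \left(K - 51275\right) = \left(-37720 + 355933\right) \left(- \frac{95968239}{2890} - 51275\right) = 318213 \left(- \frac{244152989}{2890}\right) = - \frac{77692655088657}{2890}$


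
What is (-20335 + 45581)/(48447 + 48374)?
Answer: 25246/96821 ≈ 0.26075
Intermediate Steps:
(-20335 + 45581)/(48447 + 48374) = 25246/96821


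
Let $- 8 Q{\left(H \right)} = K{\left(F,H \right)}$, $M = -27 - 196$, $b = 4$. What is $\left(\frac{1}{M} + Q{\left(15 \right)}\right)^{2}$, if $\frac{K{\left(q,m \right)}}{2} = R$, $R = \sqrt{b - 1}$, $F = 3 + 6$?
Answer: $\frac{149203}{795664} + \frac{\sqrt{3}}{446} \approx 0.1914$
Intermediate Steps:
$F = 9$
$R = \sqrt{3}$ ($R = \sqrt{4 - 1} = \sqrt{3} \approx 1.732$)
$M = -223$ ($M = -27 - 196 = -223$)
$K{\left(q,m \right)} = 2 \sqrt{3}$
$Q{\left(H \right)} = - \frac{\sqrt{3}}{4}$ ($Q{\left(H \right)} = - \frac{2 \sqrt{3}}{8} = - \frac{\sqrt{3}}{4}$)
$\left(\frac{1}{M} + Q{\left(15 \right)}\right)^{2} = \left(\frac{1}{-223} - \frac{\sqrt{3}}{4}\right)^{2} = \left(- \frac{1}{223} - \frac{\sqrt{3}}{4}\right)^{2}$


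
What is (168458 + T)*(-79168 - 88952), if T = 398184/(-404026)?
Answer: -5721208813639440/202013 ≈ -2.8321e+10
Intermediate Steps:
T = -199092/202013 (T = 398184*(-1/404026) = -199092/202013 ≈ -0.98554)
(168458 + T)*(-79168 - 88952) = (168458 - 199092/202013)*(-79168 - 88952) = (34030506862/202013)*(-168120) = -5721208813639440/202013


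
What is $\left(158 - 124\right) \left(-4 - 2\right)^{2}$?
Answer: $1224$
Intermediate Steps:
$\left(158 - 124\right) \left(-4 - 2\right)^{2} = 34 \left(-6\right)^{2} = 34 \cdot 36 = 1224$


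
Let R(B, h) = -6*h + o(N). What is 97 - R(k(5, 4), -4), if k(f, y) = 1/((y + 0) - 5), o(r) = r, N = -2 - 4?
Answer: 79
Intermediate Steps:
N = -6
k(f, y) = 1/(-5 + y) (k(f, y) = 1/(y - 5) = 1/(-5 + y))
R(B, h) = -6 - 6*h (R(B, h) = -6*h - 6 = -6 - 6*h)
97 - R(k(5, 4), -4) = 97 - (-6 - 6*(-4)) = 97 - (-6 + 24) = 97 - 1*18 = 97 - 18 = 79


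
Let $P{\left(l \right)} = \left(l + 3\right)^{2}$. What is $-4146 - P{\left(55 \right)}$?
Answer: $-7510$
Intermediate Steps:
$P{\left(l \right)} = \left(3 + l\right)^{2}$
$-4146 - P{\left(55 \right)} = -4146 - \left(3 + 55\right)^{2} = -4146 - 58^{2} = -4146 - 3364 = -7510$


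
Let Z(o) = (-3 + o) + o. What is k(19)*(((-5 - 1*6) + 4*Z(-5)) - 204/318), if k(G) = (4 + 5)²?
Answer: -273213/53 ≈ -5155.0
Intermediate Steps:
k(G) = 81 (k(G) = 9² = 81)
Z(o) = -3 + 2*o
k(19)*(((-5 - 1*6) + 4*Z(-5)) - 204/318) = 81*(((-5 - 1*6) + 4*(-3 + 2*(-5))) - 204/318) = 81*(((-5 - 6) + 4*(-3 - 10)) - 204*1/318) = 81*((-11 + 4*(-13)) - 34/53) = 81*((-11 - 52) - 34/53) = 81*(-63 - 34/53) = 81*(-3373/53) = -273213/53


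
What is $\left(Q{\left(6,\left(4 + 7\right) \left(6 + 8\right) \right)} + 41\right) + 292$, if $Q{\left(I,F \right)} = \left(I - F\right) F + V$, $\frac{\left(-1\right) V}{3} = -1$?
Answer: $-22456$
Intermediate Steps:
$V = 3$ ($V = \left(-3\right) \left(-1\right) = 3$)
$Q{\left(I,F \right)} = 3 + F \left(I - F\right)$ ($Q{\left(I,F \right)} = \left(I - F\right) F + 3 = F \left(I - F\right) + 3 = 3 + F \left(I - F\right)$)
$\left(Q{\left(6,\left(4 + 7\right) \left(6 + 8\right) \right)} + 41\right) + 292 = \left(\left(3 - \left(\left(4 + 7\right) \left(6 + 8\right)\right)^{2} + \left(4 + 7\right) \left(6 + 8\right) 6\right) + 41\right) + 292 = \left(\left(3 - \left(11 \cdot 14\right)^{2} + 11 \cdot 14 \cdot 6\right) + 41\right) + 292 = \left(\left(3 - 154^{2} + 154 \cdot 6\right) + 41\right) + 292 = \left(\left(3 - 23716 + 924\right) + 41\right) + 292 = \left(-22789 + 41\right) + 292 = -22748 + 292 = -22456$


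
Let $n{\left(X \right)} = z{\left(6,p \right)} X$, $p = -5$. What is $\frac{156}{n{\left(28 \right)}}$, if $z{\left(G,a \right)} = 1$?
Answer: $\frac{39}{7} \approx 5.5714$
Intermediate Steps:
$n{\left(X \right)} = X$ ($n{\left(X \right)} = 1 X = X$)
$\frac{156}{n{\left(28 \right)}} = \frac{156}{28} = 156 \cdot \frac{1}{28} = \frac{39}{7}$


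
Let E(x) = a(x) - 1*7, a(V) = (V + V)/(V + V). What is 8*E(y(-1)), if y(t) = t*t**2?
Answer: -48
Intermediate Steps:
a(V) = 1 (a(V) = (2*V)/((2*V)) = (2*V)*(1/(2*V)) = 1)
y(t) = t**3
E(x) = -6 (E(x) = 1 - 1*7 = 1 - 7 = -6)
8*E(y(-1)) = 8*(-6) = -48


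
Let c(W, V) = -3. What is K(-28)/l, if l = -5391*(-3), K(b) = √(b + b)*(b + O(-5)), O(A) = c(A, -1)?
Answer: -62*I*√14/16173 ≈ -0.014344*I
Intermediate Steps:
O(A) = -3
K(b) = √2*√b*(-3 + b) (K(b) = √(b + b)*(b - 3) = √(2*b)*(-3 + b) = (√2*√b)*(-3 + b) = √2*√b*(-3 + b))
l = 16173
K(-28)/l = (√2*√(-28)*(-3 - 28))/16173 = (√2*(2*I*√7)*(-31))*(1/16173) = -62*I*√14*(1/16173) = -62*I*√14/16173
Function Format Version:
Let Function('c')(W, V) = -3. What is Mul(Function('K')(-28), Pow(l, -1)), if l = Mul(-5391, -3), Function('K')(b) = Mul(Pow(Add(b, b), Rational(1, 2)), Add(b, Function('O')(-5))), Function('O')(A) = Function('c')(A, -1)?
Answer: Mul(Rational(-62, 16173), I, Pow(14, Rational(1, 2))) ≈ Mul(-0.014344, I)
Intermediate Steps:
Function('O')(A) = -3
Function('K')(b) = Mul(Pow(2, Rational(1, 2)), Pow(b, Rational(1, 2)), Add(-3, b)) (Function('K')(b) = Mul(Pow(Add(b, b), Rational(1, 2)), Add(b, -3)) = Mul(Pow(Mul(2, b), Rational(1, 2)), Add(-3, b)) = Mul(Mul(Pow(2, Rational(1, 2)), Pow(b, Rational(1, 2))), Add(-3, b)) = Mul(Pow(2, Rational(1, 2)), Pow(b, Rational(1, 2)), Add(-3, b)))
l = 16173
Mul(Function('K')(-28), Pow(l, -1)) = Mul(Mul(Pow(2, Rational(1, 2)), Pow(-28, Rational(1, 2)), Add(-3, -28)), Pow(16173, -1)) = Mul(Mul(Pow(2, Rational(1, 2)), Mul(2, I, Pow(7, Rational(1, 2))), -31), Rational(1, 16173)) = Mul(Mul(-62, I, Pow(14, Rational(1, 2))), Rational(1, 16173)) = Mul(Rational(-62, 16173), I, Pow(14, Rational(1, 2)))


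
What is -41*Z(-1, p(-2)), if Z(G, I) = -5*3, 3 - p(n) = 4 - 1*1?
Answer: 615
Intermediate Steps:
p(n) = 0 (p(n) = 3 - (4 - 1*1) = 3 - (4 - 1) = 3 - 1*3 = 3 - 3 = 0)
Z(G, I) = -15
-41*Z(-1, p(-2)) = -41*(-15) = 615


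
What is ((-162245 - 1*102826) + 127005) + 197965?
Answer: 59899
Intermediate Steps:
((-162245 - 1*102826) + 127005) + 197965 = ((-162245 - 102826) + 127005) + 197965 = (-265071 + 127005) + 197965 = -138066 + 197965 = 59899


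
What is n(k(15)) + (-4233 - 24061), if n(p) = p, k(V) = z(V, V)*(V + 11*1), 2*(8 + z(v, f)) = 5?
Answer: -28437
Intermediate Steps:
z(v, f) = -11/2 (z(v, f) = -8 + (½)*5 = -8 + 5/2 = -11/2)
k(V) = -121/2 - 11*V/2 (k(V) = -11*(V + 11*1)/2 = -11*(V + 11)/2 = -11*(11 + V)/2 = -121/2 - 11*V/2)
n(k(15)) + (-4233 - 24061) = (-121/2 - 11/2*15) + (-4233 - 24061) = (-121/2 - 165/2) - 28294 = -143 - 28294 = -28437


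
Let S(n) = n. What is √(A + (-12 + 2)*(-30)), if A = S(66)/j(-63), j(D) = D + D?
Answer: √132069/21 ≈ 17.305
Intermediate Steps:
j(D) = 2*D
A = -11/21 (A = 66/((2*(-63))) = 66/(-126) = 66*(-1/126) = -11/21 ≈ -0.52381)
√(A + (-12 + 2)*(-30)) = √(-11/21 + (-12 + 2)*(-30)) = √(-11/21 - 10*(-30)) = √(-11/21 + 300) = √(6289/21) = √132069/21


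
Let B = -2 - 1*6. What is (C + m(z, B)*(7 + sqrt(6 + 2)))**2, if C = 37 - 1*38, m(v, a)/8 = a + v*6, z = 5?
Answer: 1763169 + 866624*sqrt(2) ≈ 2.9888e+6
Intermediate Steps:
B = -8 (B = -2 - 6 = -8)
m(v, a) = 8*a + 48*v (m(v, a) = 8*(a + v*6) = 8*(a + 6*v) = 8*a + 48*v)
C = -1 (C = 37 - 38 = -1)
(C + m(z, B)*(7 + sqrt(6 + 2)))**2 = (-1 + (8*(-8) + 48*5)*(7 + sqrt(6 + 2)))**2 = (-1 + (-64 + 240)*(7 + sqrt(8)))**2 = (-1 + 176*(7 + 2*sqrt(2)))**2 = (-1 + (1232 + 352*sqrt(2)))**2 = (1231 + 352*sqrt(2))**2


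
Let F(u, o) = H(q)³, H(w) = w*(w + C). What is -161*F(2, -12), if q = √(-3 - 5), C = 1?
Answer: 51520 - 59248*I*√2 ≈ 51520.0 - 83789.0*I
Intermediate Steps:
q = 2*I*√2 (q = √(-8) = 2*I*√2 ≈ 2.8284*I)
H(w) = w*(1 + w) (H(w) = w*(w + 1) = w*(1 + w))
F(u, o) = -16*I*√2*(1 + 2*I*√2)³ (F(u, o) = ((2*I*√2)*(1 + 2*I*√2))³ = (2*I*√2*(1 + 2*I*√2))³ = -16*I*√2*(1 + 2*I*√2)³)
-161*F(2, -12) = -161*(-320 + 368*I*√2) = 51520 - 59248*I*√2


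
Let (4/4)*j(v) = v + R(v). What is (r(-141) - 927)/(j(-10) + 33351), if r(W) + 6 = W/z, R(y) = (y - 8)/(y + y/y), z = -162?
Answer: -50335/1800522 ≈ -0.027956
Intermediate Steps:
R(y) = (-8 + y)/(1 + y) (R(y) = (-8 + y)/(y + 1) = (-8 + y)/(1 + y))
r(W) = -6 - W/162 (r(W) = -6 + W/(-162) = -6 + W*(-1/162) = -6 - W/162)
j(v) = v + (-8 + v)/(1 + v)
(r(-141) - 927)/(j(-10) + 33351) = ((-6 - 1/162*(-141)) - 927)/((-8 - 10 - 10*(1 - 10))/(1 - 10) + 33351) = ((-6 + 47/54) - 927)/((-8 - 10 - 10*(-9))/(-9) + 33351) = (-277/54 - 927)/(-(-8 - 10 + 90)/9 + 33351) = -50335/(54*(-⅑*72 + 33351)) = -50335/(54*(-8 + 33351)) = -50335/54/33343 = -50335/54*1/33343 = -50335/1800522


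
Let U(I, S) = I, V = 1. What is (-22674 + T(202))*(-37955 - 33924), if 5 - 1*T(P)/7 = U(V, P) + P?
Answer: 1729408740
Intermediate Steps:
T(P) = 28 - 7*P (T(P) = 35 - 7*(1 + P) = 35 + (-7 - 7*P) = 28 - 7*P)
(-22674 + T(202))*(-37955 - 33924) = (-22674 + (28 - 7*202))*(-37955 - 33924) = (-22674 + (28 - 1414))*(-71879) = (-22674 - 1386)*(-71879) = -24060*(-71879) = 1729408740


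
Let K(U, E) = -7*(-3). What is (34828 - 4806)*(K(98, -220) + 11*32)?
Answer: 11198206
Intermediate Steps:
K(U, E) = 21
(34828 - 4806)*(K(98, -220) + 11*32) = (34828 - 4806)*(21 + 11*32) = 30022*(21 + 352) = 30022*373 = 11198206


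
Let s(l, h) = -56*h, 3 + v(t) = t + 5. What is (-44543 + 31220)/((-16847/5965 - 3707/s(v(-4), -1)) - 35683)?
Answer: 4450414920/11942605007 ≈ 0.37265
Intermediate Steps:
v(t) = 2 + t (v(t) = -3 + (t + 5) = -3 + (5 + t) = 2 + t)
(-44543 + 31220)/((-16847/5965 - 3707/s(v(-4), -1)) - 35683) = (-44543 + 31220)/((-16847/5965 - 3707/((-56*(-1)))) - 35683) = -13323/((-16847*1/5965 - 3707/56) - 35683) = -13323/((-16847/5965 - 3707*1/56) - 35683) = -13323/((-16847/5965 - 3707/56) - 35683) = -13323/(-23055687/334040 - 35683) = -13323/(-11942605007/334040) = -13323*(-334040/11942605007) = 4450414920/11942605007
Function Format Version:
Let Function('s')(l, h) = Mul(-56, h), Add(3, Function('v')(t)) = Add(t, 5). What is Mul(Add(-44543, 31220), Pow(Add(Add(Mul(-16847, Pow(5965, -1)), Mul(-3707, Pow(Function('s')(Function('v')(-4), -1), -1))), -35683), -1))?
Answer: Rational(4450414920, 11942605007) ≈ 0.37265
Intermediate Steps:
Function('v')(t) = Add(2, t) (Function('v')(t) = Add(-3, Add(t, 5)) = Add(-3, Add(5, t)) = Add(2, t))
Mul(Add(-44543, 31220), Pow(Add(Add(Mul(-16847, Pow(5965, -1)), Mul(-3707, Pow(Function('s')(Function('v')(-4), -1), -1))), -35683), -1)) = Mul(Add(-44543, 31220), Pow(Add(Add(Mul(-16847, Pow(5965, -1)), Mul(-3707, Pow(Mul(-56, -1), -1))), -35683), -1)) = Mul(-13323, Pow(Add(Add(Mul(-16847, Rational(1, 5965)), Mul(-3707, Pow(56, -1))), -35683), -1)) = Mul(-13323, Pow(Add(Add(Rational(-16847, 5965), Mul(-3707, Rational(1, 56))), -35683), -1)) = Mul(-13323, Pow(Add(Add(Rational(-16847, 5965), Rational(-3707, 56)), -35683), -1)) = Mul(-13323, Pow(Add(Rational(-23055687, 334040), -35683), -1)) = Mul(-13323, Pow(Rational(-11942605007, 334040), -1)) = Mul(-13323, Rational(-334040, 11942605007)) = Rational(4450414920, 11942605007)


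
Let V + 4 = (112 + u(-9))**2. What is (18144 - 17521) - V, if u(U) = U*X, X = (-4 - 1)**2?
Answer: -12142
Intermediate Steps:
X = 25 (X = (-5)**2 = 25)
u(U) = 25*U (u(U) = U*25 = 25*U)
V = 12765 (V = -4 + (112 + 25*(-9))**2 = -4 + (112 - 225)**2 = -4 + (-113)**2 = -4 + 12769 = 12765)
(18144 - 17521) - V = (18144 - 17521) - 1*12765 = 623 - 12765 = -12142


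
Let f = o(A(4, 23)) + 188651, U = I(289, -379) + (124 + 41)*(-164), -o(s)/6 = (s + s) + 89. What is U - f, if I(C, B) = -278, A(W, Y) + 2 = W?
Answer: -215431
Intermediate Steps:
A(W, Y) = -2 + W
o(s) = -534 - 12*s (o(s) = -6*((s + s) + 89) = -6*(2*s + 89) = -6*(89 + 2*s) = -534 - 12*s)
U = -27338 (U = -278 + (124 + 41)*(-164) = -278 + 165*(-164) = -278 - 27060 = -27338)
f = 188093 (f = (-534 - 12*(-2 + 4)) + 188651 = (-534 - 12*2) + 188651 = (-534 - 24) + 188651 = -558 + 188651 = 188093)
U - f = -27338 - 1*188093 = -27338 - 188093 = -215431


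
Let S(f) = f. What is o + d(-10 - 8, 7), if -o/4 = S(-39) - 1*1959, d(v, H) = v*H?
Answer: 7866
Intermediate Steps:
d(v, H) = H*v
o = 7992 (o = -4*(-39 - 1*1959) = -4*(-39 - 1959) = -4*(-1998) = 7992)
o + d(-10 - 8, 7) = 7992 + 7*(-10 - 8) = 7992 + 7*(-18) = 7992 - 126 = 7866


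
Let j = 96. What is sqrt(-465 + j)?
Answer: 3*I*sqrt(41) ≈ 19.209*I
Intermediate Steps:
sqrt(-465 + j) = sqrt(-465 + 96) = sqrt(-369) = 3*I*sqrt(41)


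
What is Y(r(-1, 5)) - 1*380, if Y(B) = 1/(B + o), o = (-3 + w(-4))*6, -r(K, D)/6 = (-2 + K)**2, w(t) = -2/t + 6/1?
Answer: -12541/33 ≈ -380.03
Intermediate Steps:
w(t) = 6 - 2/t (w(t) = -2/t + 6*1 = -2/t + 6 = 6 - 2/t)
r(K, D) = -6*(-2 + K)**2
o = 21 (o = (-3 + (6 - 2/(-4)))*6 = (-3 + (6 - 2*(-1/4)))*6 = (-3 + (6 + 1/2))*6 = (-3 + 13/2)*6 = (7/2)*6 = 21)
Y(B) = 1/(21 + B) (Y(B) = 1/(B + 21) = 1/(21 + B))
Y(r(-1, 5)) - 1*380 = 1/(21 - 6*(-2 - 1)**2) - 1*380 = 1/(21 - 6*(-3)**2) - 380 = 1/(21 - 6*9) - 380 = 1/(21 - 54) - 380 = 1/(-33) - 380 = -1/33 - 380 = -12541/33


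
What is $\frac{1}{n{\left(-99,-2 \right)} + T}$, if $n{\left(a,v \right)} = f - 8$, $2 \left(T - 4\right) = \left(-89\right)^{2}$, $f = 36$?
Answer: $\frac{2}{7985} \approx 0.00025047$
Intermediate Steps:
$T = \frac{7929}{2}$ ($T = 4 + \frac{\left(-89\right)^{2}}{2} = 4 + \frac{1}{2} \cdot 7921 = 4 + \frac{7921}{2} = \frac{7929}{2} \approx 3964.5$)
$n{\left(a,v \right)} = 28$ ($n{\left(a,v \right)} = 36 - 8 = 28$)
$\frac{1}{n{\left(-99,-2 \right)} + T} = \frac{1}{28 + \frac{7929}{2}} = \frac{1}{\frac{7985}{2}} = \frac{2}{7985}$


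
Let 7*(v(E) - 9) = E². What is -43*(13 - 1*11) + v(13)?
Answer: -370/7 ≈ -52.857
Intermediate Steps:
v(E) = 9 + E²/7
-43*(13 - 1*11) + v(13) = -43*(13 - 1*11) + (9 + (⅐)*13²) = -43*(13 - 11) + (9 + (⅐)*169) = -43*2 + (9 + 169/7) = -86 + 232/7 = -370/7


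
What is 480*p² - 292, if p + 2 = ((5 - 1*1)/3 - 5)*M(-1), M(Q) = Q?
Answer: 3124/3 ≈ 1041.3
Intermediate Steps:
p = 5/3 (p = -2 + ((5 - 1*1)/3 - 5)*(-1) = -2 + ((5 - 1)*(⅓) - 5)*(-1) = -2 + (4*(⅓) - 5)*(-1) = -2 + (4/3 - 5)*(-1) = -2 - 11/3*(-1) = -2 + 11/3 = 5/3 ≈ 1.6667)
480*p² - 292 = 480*(5/3)² - 292 = 480*(25/9) - 292 = 4000/3 - 292 = 3124/3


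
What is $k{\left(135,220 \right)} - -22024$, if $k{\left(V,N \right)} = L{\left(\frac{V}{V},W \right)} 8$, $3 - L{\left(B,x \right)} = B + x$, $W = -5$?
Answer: $22080$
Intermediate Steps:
$L{\left(B,x \right)} = 3 - B - x$ ($L{\left(B,x \right)} = 3 - \left(B + x\right) = 3 - B - x$)
$k{\left(V,N \right)} = 56$ ($k{\left(V,N \right)} = \left(3 - \frac{V}{V} - -5\right) 8 = \left(3 - 1 + 5\right) 8 = 7 \cdot 8 = 56$)
$k{\left(135,220 \right)} - -22024 = 56 - -22024 = 56 + 22024 = 22080$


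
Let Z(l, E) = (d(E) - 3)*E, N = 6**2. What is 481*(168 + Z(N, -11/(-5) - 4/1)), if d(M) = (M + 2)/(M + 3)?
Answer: 832611/10 ≈ 83261.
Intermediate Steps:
d(M) = (2 + M)/(3 + M)
N = 36
Z(l, E) = E*(-3 + (2 + E)/(3 + E)) (Z(l, E) = ((2 + E)/(3 + E) - 3)*E = (-3 + (2 + E)/(3 + E))*E = E*(-3 + (2 + E)/(3 + E)))
481*(168 + Z(N, -11/(-5) - 4/1)) = 481*(168 + (-11/(-5) - 4/1)*(-7 - 2*(-11/(-5) - 4/1))/(3 + (-11/(-5) - 4/1))) = 481*(168 + (-11*(-1/5) - 4*1)*(-7 - 2*(-11*(-1/5) - 4*1))/(3 + (-11*(-1/5) - 4*1))) = 481*(168 + (11/5 - 4)*(-7 - 2*(11/5 - 4))/(3 + (11/5 - 4))) = 481*(168 - 9*(-7 - 2*(-9/5))/(5*(3 - 9/5))) = 481*(168 - 9*(-7 + 18/5)/(5*6/5)) = 481*(168 - 9/5*5/6*(-17/5)) = 481*(168 + 51/10) = 481*(1731/10) = 832611/10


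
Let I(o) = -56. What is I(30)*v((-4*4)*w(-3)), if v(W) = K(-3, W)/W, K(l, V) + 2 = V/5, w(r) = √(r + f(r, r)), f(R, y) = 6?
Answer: -56/5 - 7*√3/3 ≈ -15.241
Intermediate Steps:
w(r) = √(6 + r) (w(r) = √(r + 6) = √(6 + r))
K(l, V) = -2 + V/5
v(W) = (-2 + W/5)/W
I(30)*v((-4*4)*w(-3)) = -56*(-10 + (-4*4)*√(6 - 3))/(5*((-4*4)*√(6 - 3))) = -56*(-10 - 16*√3)/(5*((-16*√3))) = -56*(-√3/48)*(-10 - 16*√3)/5 = -(-7)*√3*(-10 - 16*√3)/30 = 7*√3*(-10 - 16*√3)/30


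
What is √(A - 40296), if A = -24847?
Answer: I*√65143 ≈ 255.23*I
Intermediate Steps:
√(A - 40296) = √(-24847 - 40296) = √(-65143) = I*√65143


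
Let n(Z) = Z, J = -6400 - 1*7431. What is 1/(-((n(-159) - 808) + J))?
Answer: 1/14798 ≈ 6.7577e-5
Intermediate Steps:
J = -13831 (J = -6400 - 7431 = -13831)
1/(-((n(-159) - 808) + J)) = 1/(-((-159 - 808) - 13831)) = 1/(-(-967 - 13831)) = 1/(-1*(-14798)) = 1/14798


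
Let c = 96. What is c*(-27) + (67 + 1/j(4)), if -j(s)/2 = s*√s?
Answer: -40401/16 ≈ -2525.1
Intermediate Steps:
j(s) = -2*s^(3/2) (j(s) = -2*s*√s = -2*s^(3/2))
c*(-27) + (67 + 1/j(4)) = 96*(-27) + (67 + 1/(-2*4^(3/2))) = -2592 + (67 + 1/(-2*8)) = -2592 + (67 + 1/(-16)) = -2592 + (67 - 1/16) = -2592 + 1071/16 = -40401/16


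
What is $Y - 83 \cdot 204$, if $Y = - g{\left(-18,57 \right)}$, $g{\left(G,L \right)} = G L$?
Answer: $-15906$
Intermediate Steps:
$Y = 1026$ ($Y = - \left(-18\right) 57 = \left(-1\right) \left(-1026\right) = 1026$)
$Y - 83 \cdot 204 = 1026 - 83 \cdot 204 = 1026 - 16932 = -15906$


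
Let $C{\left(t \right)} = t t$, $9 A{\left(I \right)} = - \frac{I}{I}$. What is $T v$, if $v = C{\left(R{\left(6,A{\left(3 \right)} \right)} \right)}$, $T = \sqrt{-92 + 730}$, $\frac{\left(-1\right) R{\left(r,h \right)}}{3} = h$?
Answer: $\frac{\sqrt{638}}{9} \approx 2.8065$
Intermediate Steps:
$A{\left(I \right)} = - \frac{1}{9}$ ($A{\left(I \right)} = \frac{\left(-1\right) \frac{I}{I}}{9} = \frac{\left(-1\right) 1}{9} = \frac{1}{9} \left(-1\right) = - \frac{1}{9}$)
$R{\left(r,h \right)} = - 3 h$
$T = \sqrt{638} \approx 25.259$
$C{\left(t \right)} = t^{2}$
$v = \frac{1}{9}$ ($v = \left(\left(-3\right) \left(- \frac{1}{9}\right)\right)^{2} = \left(\frac{1}{3}\right)^{2} = \frac{1}{9} \approx 0.11111$)
$T v = \sqrt{638} \cdot \frac{1}{9} = \frac{\sqrt{638}}{9}$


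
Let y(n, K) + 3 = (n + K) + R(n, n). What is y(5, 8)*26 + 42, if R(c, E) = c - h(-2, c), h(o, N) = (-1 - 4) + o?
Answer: 614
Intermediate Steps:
h(o, N) = -5 + o
R(c, E) = 7 + c (R(c, E) = c - (-5 - 2) = c - 1*(-7) = c + 7 = 7 + c)
y(n, K) = 4 + K + 2*n (y(n, K) = -3 + ((n + K) + (7 + n)) = -3 + ((K + n) + (7 + n)) = -3 + (7 + K + 2*n) = 4 + K + 2*n)
y(5, 8)*26 + 42 = (4 + 8 + 2*5)*26 + 42 = (4 + 8 + 10)*26 + 42 = 22*26 + 42 = 572 + 42 = 614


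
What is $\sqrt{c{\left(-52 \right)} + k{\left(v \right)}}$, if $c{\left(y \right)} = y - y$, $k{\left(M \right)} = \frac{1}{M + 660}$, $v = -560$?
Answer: $\frac{1}{10} \approx 0.1$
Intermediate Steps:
$k{\left(M \right)} = \frac{1}{660 + M}$
$c{\left(y \right)} = 0$
$\sqrt{c{\left(-52 \right)} + k{\left(v \right)}} = \sqrt{0 + \frac{1}{660 - 560}} = \sqrt{0 + \frac{1}{100}} = \sqrt{\frac{1}{100}} = \frac{1}{10}$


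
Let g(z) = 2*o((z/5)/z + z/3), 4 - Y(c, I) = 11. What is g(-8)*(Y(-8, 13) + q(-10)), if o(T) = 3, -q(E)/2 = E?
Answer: 78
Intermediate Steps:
Y(c, I) = -7 (Y(c, I) = 4 - 1*11 = 4 - 11 = -7)
q(E) = -2*E
g(z) = 6 (g(z) = 2*3 = 6)
g(-8)*(Y(-8, 13) + q(-10)) = 6*(-7 - 2*(-10)) = 6*(-7 + 20) = 6*13 = 78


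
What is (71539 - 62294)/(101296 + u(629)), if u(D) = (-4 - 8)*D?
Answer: 9245/93748 ≈ 0.098615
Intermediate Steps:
u(D) = -12*D
(71539 - 62294)/(101296 + u(629)) = (71539 - 62294)/(101296 - 12*629) = 9245/(101296 - 7548) = 9245/93748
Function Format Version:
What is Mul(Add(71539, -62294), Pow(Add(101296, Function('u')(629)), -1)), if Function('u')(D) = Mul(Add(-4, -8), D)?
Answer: Rational(9245, 93748) ≈ 0.098615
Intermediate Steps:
Function('u')(D) = Mul(-12, D)
Mul(Add(71539, -62294), Pow(Add(101296, Function('u')(629)), -1)) = Mul(Add(71539, -62294), Pow(Add(101296, Mul(-12, 629)), -1)) = Mul(9245, Pow(Add(101296, -7548), -1)) = Mul(9245, Pow(93748, -1)) = Mul(9245, Rational(1, 93748)) = Rational(9245, 93748)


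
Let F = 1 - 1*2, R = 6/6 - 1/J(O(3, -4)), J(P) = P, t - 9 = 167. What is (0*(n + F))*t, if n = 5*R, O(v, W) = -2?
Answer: 0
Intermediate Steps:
t = 176 (t = 9 + 167 = 176)
R = 3/2 (R = 6/6 - 1/(-2) = 6*(⅙) - 1*(-½) = 1 + ½ = 3/2 ≈ 1.5000)
F = -1 (F = 1 - 2 = -1)
n = 15/2 (n = 5*(3/2) = 15/2 ≈ 7.5000)
(0*(n + F))*t = (0*(15/2 - 1))*176 = (0*(13/2))*176 = 0*176 = 0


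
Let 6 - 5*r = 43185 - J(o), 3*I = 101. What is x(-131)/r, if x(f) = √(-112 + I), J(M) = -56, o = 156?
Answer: -I*√705/25941 ≈ -0.0010235*I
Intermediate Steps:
I = 101/3 (I = (⅓)*101 = 101/3 ≈ 33.667)
x(f) = I*√705/3 (x(f) = √(-112 + 101/3) = √(-235/3) = I*√705/3)
r = -8647 (r = 6/5 - (43185 - 1*(-56))/5 = 6/5 - (43185 + 56)/5 = 6/5 - ⅕*43241 = 6/5 - 43241/5 = -8647)
x(-131)/r = (I*√705/3)/(-8647) = (I*√705/3)*(-1/8647) = -I*√705/25941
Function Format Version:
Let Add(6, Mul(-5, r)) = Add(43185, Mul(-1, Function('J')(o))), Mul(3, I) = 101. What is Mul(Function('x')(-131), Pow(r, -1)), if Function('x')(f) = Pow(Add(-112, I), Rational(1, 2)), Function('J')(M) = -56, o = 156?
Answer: Mul(Rational(-1, 25941), I, Pow(705, Rational(1, 2))) ≈ Mul(-0.0010235, I)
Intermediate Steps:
I = Rational(101, 3) (I = Mul(Rational(1, 3), 101) = Rational(101, 3) ≈ 33.667)
Function('x')(f) = Mul(Rational(1, 3), I, Pow(705, Rational(1, 2))) (Function('x')(f) = Pow(Add(-112, Rational(101, 3)), Rational(1, 2)) = Pow(Rational(-235, 3), Rational(1, 2)) = Mul(Rational(1, 3), I, Pow(705, Rational(1, 2))))
r = -8647 (r = Add(Rational(6, 5), Mul(Rational(-1, 5), Add(43185, Mul(-1, -56)))) = Add(Rational(6, 5), Mul(Rational(-1, 5), Add(43185, 56))) = Add(Rational(6, 5), Mul(Rational(-1, 5), 43241)) = Add(Rational(6, 5), Rational(-43241, 5)) = -8647)
Mul(Function('x')(-131), Pow(r, -1)) = Mul(Mul(Rational(1, 3), I, Pow(705, Rational(1, 2))), Pow(-8647, -1)) = Mul(Mul(Rational(1, 3), I, Pow(705, Rational(1, 2))), Rational(-1, 8647)) = Mul(Rational(-1, 25941), I, Pow(705, Rational(1, 2)))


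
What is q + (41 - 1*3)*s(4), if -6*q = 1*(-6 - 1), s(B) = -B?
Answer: -905/6 ≈ -150.83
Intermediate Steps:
q = 7/6 (q = -(-6 - 1)/6 = -(-7)/6 = -1/6*(-7) = 7/6 ≈ 1.1667)
q + (41 - 1*3)*s(4) = 7/6 + (41 - 1*3)*(-1*4) = 7/6 + (41 - 3)*(-4) = 7/6 + 38*(-4) = 7/6 - 152 = -905/6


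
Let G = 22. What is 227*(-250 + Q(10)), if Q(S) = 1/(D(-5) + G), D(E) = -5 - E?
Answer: -1248273/22 ≈ -56740.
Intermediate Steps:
Q(S) = 1/22 (Q(S) = 1/((-5 - 1*(-5)) + 22) = 1/((-5 + 5) + 22) = 1/(0 + 22) = 1/22)
227*(-250 + Q(10)) = 227*(-250 + 1/22) = 227*(-5499/22) = -1248273/22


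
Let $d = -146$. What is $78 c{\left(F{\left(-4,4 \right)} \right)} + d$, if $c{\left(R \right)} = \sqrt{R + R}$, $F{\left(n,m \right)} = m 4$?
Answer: $-146 + 312 \sqrt{2} \approx 295.23$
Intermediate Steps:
$F{\left(n,m \right)} = 4 m$
$c{\left(R \right)} = \sqrt{2} \sqrt{R}$ ($c{\left(R \right)} = \sqrt{2 R} = \sqrt{2} \sqrt{R}$)
$78 c{\left(F{\left(-4,4 \right)} \right)} + d = 78 \sqrt{2} \sqrt{4 \cdot 4} - 146 = 78 \sqrt{2} \sqrt{16} - 146 = 78 \sqrt{2} \cdot 4 - 146 = 78 \cdot 4 \sqrt{2} - 146 = 312 \sqrt{2} - 146 = -146 + 312 \sqrt{2}$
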